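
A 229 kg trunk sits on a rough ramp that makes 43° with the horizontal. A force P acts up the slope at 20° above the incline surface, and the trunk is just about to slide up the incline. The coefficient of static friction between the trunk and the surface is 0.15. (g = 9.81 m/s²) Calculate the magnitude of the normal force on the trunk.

On the verge of sliding up the incline, friction equals μN and acts down the slope.
Perpendicular: N + P sin 20° = W cos 43° = 1643 N.
Along incline: P cos 20° = W sin 43° + μN  with W sin 43° = 1532 N.
Solving the pair for P and N: P = 1795 N, N = 1029 N (and f = μN = 154.4 N).

N ≈ 1030 N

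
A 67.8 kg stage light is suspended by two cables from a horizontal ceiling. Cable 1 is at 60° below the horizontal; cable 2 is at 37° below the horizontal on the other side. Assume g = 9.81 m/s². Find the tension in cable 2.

Weight W = 67.8 × 9.81 = 665.1 N acts straight down.
Horizontal: T_1 cos 60° = T_2 cos 37°  →  T_1 = 1.597 T_2.
Vertical: T_1 sin 60° + T_2 sin 37° = 665.1.
Substituting the horizontal relation into the vertical equation gives 1.985 T_2 = 665.1, so T_2 = 335.1 N.

T_2 ≈ 335 N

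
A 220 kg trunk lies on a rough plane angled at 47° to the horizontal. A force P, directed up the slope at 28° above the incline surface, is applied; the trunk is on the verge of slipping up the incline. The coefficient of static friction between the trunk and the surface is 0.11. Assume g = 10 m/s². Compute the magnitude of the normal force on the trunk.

On the verge of sliding up the incline, friction equals μN and acts down the slope.
Perpendicular: N + P sin 28° = W cos 47° = 1500 N.
Along incline: P cos 28° = W sin 47° + μN  with W sin 47° = 1609 N.
Solving the pair for P and N: P = 1898 N, N = 609.3 N (and f = μN = 67.02 N).

N ≈ 609 N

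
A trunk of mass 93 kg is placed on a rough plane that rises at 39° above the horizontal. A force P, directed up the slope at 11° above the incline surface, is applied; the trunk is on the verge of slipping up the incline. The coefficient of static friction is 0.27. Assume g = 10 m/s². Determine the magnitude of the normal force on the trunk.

On the verge of sliding up the incline, friction equals μN and acts down the slope.
Perpendicular: N + P sin 11° = W cos 39° = 722.7 N.
Along incline: P cos 11° = W sin 39° + μN  with W sin 39° = 585.3 N.
Solving the pair for P and N: P = 755.4 N, N = 578.6 N (and f = μN = 156.2 N).

N ≈ 579 N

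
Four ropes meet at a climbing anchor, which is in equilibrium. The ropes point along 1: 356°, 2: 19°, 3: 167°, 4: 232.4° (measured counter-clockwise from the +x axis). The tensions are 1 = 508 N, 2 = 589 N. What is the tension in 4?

Resolve: ΣF_x = 508 cos 356° + 589 cos 19° + T_3 cos 167° + T_4 cos 232.4° = 0.
        ΣF_y = 508 sin 356° + 589 sin 19° + T_3 sin 167° + T_4 sin 232.4° = 0.
The known terms sum to (1064, 156.3) N, so -0.9744 T_3 − 0.6101 T_4 = -1064 and 0.2250 T_3 − 0.7923 T_4 = -156.3.
Solving simultaneously: T_3 = 822 N, T_4 = 430.7 N.

T_4 ≈ 431 N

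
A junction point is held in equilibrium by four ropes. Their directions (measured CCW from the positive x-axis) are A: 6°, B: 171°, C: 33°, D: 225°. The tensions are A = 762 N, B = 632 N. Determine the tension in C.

T_C ≈ 153 N

Resolve: ΣF_x = 762 cos 6° + 632 cos 171° + T_C cos 33° + T_D cos 225° = 0.
        ΣF_y = 762 sin 6° + 632 sin 171° + T_C sin 33° + T_D sin 225° = 0.
The known terms sum to (133.6, 178.5) N, so 0.8387 T_C − 0.7071 T_D = -133.6 and 0.5446 T_C − 0.7071 T_D = -178.5.
Solving simultaneously: T_C = 152.7 N, T_D = 370.1 N.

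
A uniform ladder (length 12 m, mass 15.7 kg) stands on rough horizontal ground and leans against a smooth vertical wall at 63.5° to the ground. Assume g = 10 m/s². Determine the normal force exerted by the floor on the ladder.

N_floor ≈ 157 N

ΣF_y = 0: N_floor = 15.7×10 = 157 N.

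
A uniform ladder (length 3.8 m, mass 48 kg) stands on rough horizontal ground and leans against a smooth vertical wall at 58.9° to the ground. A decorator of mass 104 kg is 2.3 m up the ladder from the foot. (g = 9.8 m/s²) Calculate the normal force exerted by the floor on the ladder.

N_floor ≈ 1490 N

ΣF_y = 0: N_floor = 48×9.8 + 104×9.8 = 1489.6 N.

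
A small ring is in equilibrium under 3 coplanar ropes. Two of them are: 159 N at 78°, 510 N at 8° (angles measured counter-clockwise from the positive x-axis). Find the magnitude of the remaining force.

Sum the known components: ΣF_x = 538.1 N, ΣF_y = 226.5 N.
For equilibrium the remaining force must supply (−ΣF_x, −ΣF_y) = (-538.1, -226.5) N.
Magnitude = √((-538.1)² + (-226.5)²) = 583.8 N; direction = atan2(-226.5, -538.1) = 202.8°.

F ≈ 584 N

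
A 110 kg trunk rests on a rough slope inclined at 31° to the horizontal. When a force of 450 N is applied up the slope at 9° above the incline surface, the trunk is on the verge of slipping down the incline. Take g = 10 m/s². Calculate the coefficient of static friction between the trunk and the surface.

On the verge of sliding down the incline, friction is at its maximum μN and acts up the slope.
Perpendicular to incline: N = W cos 31° − P sin 9° = 942.9 − 70.4 = 872.5 N.
Along incline: P cos 9° + μN = W sin 31° → μ = (W sin 31° − P cos 9°) / N = 0.1399.

μ ≈ 0.140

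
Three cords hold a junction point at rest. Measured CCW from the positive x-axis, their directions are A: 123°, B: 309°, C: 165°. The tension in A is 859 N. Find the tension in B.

Resolve: ΣF_x = 859 cos 123° + T_B cos 309° + T_C cos 165° = 0.
        ΣF_y = 859 sin 123° + T_B sin 309° + T_C sin 165° = 0.
The known terms sum to (-467.8, 720.4) N, so 0.6293 T_B − 0.9659 T_C = 467.8 and -0.7771 T_B + 0.2588 T_C = -720.4.
Solving simultaneously: T_B = 977.9 N, T_C = 152.8 N.

T_B ≈ 978 N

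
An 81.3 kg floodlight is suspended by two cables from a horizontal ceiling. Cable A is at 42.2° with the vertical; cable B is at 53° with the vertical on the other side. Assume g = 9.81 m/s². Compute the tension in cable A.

T_A ≈ 640 N

Angles from the horizontal: cable A is 90° − 42.2° = 47.8°, cable B is 90° − 53° = 37°.
Weight W = 81.3 × 9.81 = 797.6 N acts straight down.
Horizontal: T_A cos 47.8° = T_B cos 37°  →  T_B = 0.8411 T_A.
Vertical: T_A sin 47.8° + T_B sin 37° = 797.6.
Substituting the horizontal relation into the vertical equation gives 1.247 T_A = 797.6, so T_A = 639.6 N.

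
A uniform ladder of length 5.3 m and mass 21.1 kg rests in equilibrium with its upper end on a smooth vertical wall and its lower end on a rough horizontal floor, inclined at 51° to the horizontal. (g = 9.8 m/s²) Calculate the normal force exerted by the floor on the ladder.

N_floor ≈ 207 N

ΣF_y = 0: N_floor = 21.1×9.8 = 206.78 N.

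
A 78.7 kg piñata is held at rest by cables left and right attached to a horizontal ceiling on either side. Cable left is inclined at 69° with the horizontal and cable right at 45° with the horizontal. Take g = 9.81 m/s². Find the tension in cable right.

Weight W = 78.7 × 9.81 = 772 N acts straight down.
Horizontal: T_left cos 69° = T_right cos 45°  →  T_left = 1.973 T_right.
Vertical: T_left sin 69° + T_right sin 45° = 772.
Substituting the horizontal relation into the vertical equation gives 2.549 T_right = 772, so T_right = 302.9 N.

T_right ≈ 303 N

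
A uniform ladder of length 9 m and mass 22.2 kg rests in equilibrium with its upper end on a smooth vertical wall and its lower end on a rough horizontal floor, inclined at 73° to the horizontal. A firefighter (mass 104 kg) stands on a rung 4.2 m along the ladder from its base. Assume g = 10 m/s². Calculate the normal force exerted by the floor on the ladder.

ΣF_y = 0: N_floor = 22.2×10 + 104×10 = 1262 N.

N_floor ≈ 1260 N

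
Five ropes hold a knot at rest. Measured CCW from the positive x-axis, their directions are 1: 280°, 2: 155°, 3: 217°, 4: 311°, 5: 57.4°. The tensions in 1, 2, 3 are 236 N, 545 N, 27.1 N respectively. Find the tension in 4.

T_4 ≈ 406 N

Resolve: ΣF_x = 236 cos 280° + 545 cos 155° + 27.1 cos 217° + T_4 cos 311° + T_5 cos 57.4° = 0.
        ΣF_y = 236 sin 280° + 545 sin 155° + 27.1 sin 217° + T_4 sin 311° + T_5 sin 57.4° = 0.
The known terms sum to (-474.6, -18.4) N, so 0.6561 T_4 + 0.5388 T_5 = 474.6 and -0.7547 T_4 + 0.8425 T_5 = 18.4.
Solving simultaneously: T_4 = 406.5 N, T_5 = 386 N.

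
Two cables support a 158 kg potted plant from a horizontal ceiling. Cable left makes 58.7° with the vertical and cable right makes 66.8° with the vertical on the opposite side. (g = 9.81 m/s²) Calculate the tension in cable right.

Angles from the horizontal: cable left is 90° − 58.7° = 31.3°, cable right is 90° − 66.8° = 23.2°.
Weight W = 158 × 9.81 = 1550 N acts straight down.
Horizontal: T_left cos 31.3° = T_right cos 23.2°  →  T_left = 1.076 T_right.
Vertical: T_left sin 31.3° + T_right sin 23.2° = 1550.
Substituting the horizontal relation into the vertical equation gives 0.9528 T_right = 1550, so T_right = 1627 N.

T_right ≈ 1630 N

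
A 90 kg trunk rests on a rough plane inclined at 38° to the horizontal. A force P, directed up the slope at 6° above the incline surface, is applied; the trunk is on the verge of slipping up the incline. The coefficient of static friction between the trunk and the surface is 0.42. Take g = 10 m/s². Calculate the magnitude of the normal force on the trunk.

On the verge of sliding up the incline, friction equals μN and acts down the slope.
Perpendicular: N + P sin 6° = W cos 38° = 709.2 N.
Along incline: P cos 6° = W sin 38° + μN  with W sin 38° = 554.1 N.
Solving the pair for P and N: P = 820.4 N, N = 623.5 N (and f = μN = 261.8 N).

N ≈ 623 N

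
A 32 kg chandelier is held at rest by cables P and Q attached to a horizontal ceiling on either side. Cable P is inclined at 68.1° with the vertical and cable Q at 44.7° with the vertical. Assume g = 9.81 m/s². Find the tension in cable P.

Angles from the horizontal: cable P is 90° − 68.1° = 21.9°, cable Q is 90° − 44.7° = 45.3°.
Weight W = 32 × 9.81 = 313.9 N acts straight down.
Horizontal: T_P cos 21.9° = T_Q cos 45.3°  →  T_Q = 1.319 T_P.
Vertical: T_P sin 21.9° + T_Q sin 45.3° = 313.9.
Substituting the horizontal relation into the vertical equation gives 1.311 T_P = 313.9, so T_P = 239.5 N.

T_P ≈ 240 N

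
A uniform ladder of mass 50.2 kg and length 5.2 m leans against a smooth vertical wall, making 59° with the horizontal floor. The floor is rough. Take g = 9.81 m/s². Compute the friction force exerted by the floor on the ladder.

f ≈ 148 N

Torques about the foot: N_wall · 5.2 sin 59° = 50.2×9.81×2.6 cos 59° → N_wall = 147.95 N.
ΣF_x = 0: f_floor = N_wall = 147.95 N.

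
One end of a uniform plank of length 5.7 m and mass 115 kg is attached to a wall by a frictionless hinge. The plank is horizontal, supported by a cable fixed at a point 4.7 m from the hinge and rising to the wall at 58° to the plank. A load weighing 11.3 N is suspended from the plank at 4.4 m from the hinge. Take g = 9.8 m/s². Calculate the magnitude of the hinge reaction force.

Take torques about the hinge: T sin 58° · 4.7 = 115×9.8×2.85 + 11.3×4.4 = 3261.7 N·m.
So T = 3261.7 / (0.8480 × 4.7) = 818.32 N.
ΣF_x = 0: H_x = T cos 58° = 433.64 N.
ΣF_y = 0: H_y = (115×9.8 + 11.3) − T sin 58° = 1138.3 − 693.97 = 444.33 N.
|H| = √(H_x² + H_y²) = √((433.64)² + (444.33)²) = 620.86 N.

|H| ≈ 621 N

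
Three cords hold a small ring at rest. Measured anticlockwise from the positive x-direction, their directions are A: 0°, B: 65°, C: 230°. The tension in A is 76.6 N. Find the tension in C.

Resolve: ΣF_x = 76.6 cos 0° + T_B cos 65° + T_C cos 230° = 0.
        ΣF_y = 76.6 sin 0° + T_B sin 65° + T_C sin 230° = 0.
The known terms sum to (76.6, 0) N, so 0.4226 T_B − 0.6428 T_C = -76.6 and 0.9063 T_B − 0.7660 T_C = 0.
Solving simultaneously: T_B = 226.7 N, T_C = 268.2 N.

T_C ≈ 268 N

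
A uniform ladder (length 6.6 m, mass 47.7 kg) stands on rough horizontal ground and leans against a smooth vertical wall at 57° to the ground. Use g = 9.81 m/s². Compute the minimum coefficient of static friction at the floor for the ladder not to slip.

μ_min ≈ 0.325

ΣF_y = 0: N_floor = 47.7×9.81 = 467.94 N.
Torques about the foot: N_wall · 6.6 sin 57° = 47.7×9.81×3.3 cos 57° → N_wall = 151.94 N.
ΣF_x = 0: f_floor = N_wall = 151.94 N.
μ_min = f_floor / N_floor = 151.94 / 467.94 = 0.3247.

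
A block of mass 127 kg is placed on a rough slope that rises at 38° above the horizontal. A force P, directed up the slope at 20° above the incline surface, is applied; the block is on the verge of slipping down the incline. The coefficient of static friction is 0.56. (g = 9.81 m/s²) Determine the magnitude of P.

P ≈ 290 N

On the verge of sliding down the incline, friction equals μN and acts up the slope.
Perpendicular: N + P sin 20° = W cos 38° = 981.8 N.
Along incline: P cos 20° + μN = W sin 38° with W sin 38° = 767 N.
Solving the pair for P and N: P = 290.4 N, N = 882.4 N (and f = μN = 494.2 N).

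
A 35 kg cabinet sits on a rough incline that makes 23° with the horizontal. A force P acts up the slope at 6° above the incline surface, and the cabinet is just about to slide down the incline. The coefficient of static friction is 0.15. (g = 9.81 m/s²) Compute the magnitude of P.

On the verge of sliding down the incline, friction equals μN and acts up the slope.
Perpendicular: N + P sin 6° = W cos 23° = 316.1 N.
Along incline: P cos 6° + μN = W sin 23° with W sin 23° = 134.2 N.
Solving the pair for P and N: P = 88.62 N, N = 306.8 N (and f = μN = 46.02 N).

P ≈ 88.6 N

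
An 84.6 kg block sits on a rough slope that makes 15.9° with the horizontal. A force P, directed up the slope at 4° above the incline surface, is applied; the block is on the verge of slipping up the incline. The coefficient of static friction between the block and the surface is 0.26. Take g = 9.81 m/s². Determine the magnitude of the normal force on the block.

N ≈ 768 N

On the verge of sliding up the incline, friction equals μN and acts down the slope.
Perpendicular: N + P sin 4° = W cos 15.9° = 798.2 N.
Along incline: P cos 4° = W sin 15.9° + μN  with W sin 15.9° = 227.4 N.
Solving the pair for P and N: P = 428.2 N, N = 768.3 N (and f = μN = 199.8 N).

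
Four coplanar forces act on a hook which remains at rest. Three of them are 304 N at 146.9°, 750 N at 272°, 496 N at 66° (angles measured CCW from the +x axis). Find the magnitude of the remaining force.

Sum the known components: ΣF_x = -26.75 N, ΣF_y = -130.4 N.
For equilibrium the remaining force must supply (−ΣF_x, −ΣF_y) = (26.75, 130.4) N.
Magnitude = √((26.75)² + (130.4)²) = 133.1 N; direction = atan2(130.4, 26.75) = 78.4°.

F ≈ 133 N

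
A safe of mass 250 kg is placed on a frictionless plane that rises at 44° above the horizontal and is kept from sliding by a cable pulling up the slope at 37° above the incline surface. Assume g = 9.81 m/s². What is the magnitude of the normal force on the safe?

N ≈ 480 N

Take axes along and perpendicular to the incline. Weight components: W sin 44° = 1704 N down-slope, W cos 44° = 1764 N into the surface.
Along incline: T cos 37° = W sin 44° → T = 2133 N.
Perpendicular: N = W cos 44° − T sin 37° = 480.4 N.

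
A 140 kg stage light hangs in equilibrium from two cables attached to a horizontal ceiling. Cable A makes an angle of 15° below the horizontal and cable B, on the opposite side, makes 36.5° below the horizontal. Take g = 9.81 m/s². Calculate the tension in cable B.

Weight W = 140 × 9.81 = 1373 N acts straight down.
Horizontal: T_A cos 15° = T_B cos 36.5°  →  T_A = 0.8322 T_B.
Vertical: T_A sin 15° + T_B sin 36.5° = 1373.
Substituting the horizontal relation into the vertical equation gives 0.8102 T_B = 1373, so T_B = 1695 N.

T_B ≈ 1700 N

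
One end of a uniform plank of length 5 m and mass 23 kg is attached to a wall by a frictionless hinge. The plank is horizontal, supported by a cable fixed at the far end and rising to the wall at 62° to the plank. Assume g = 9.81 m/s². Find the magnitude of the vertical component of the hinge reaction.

|H_y| ≈ 113 N

Take torques about the hinge: T sin 62° · 5 = 23×9.81×2.5 = 564.08 N·m.
So T = 564.08 / (0.8829 × 5) = 127.77 N.
ΣF_y = 0: H_y = (23×9.81) − T sin 62° = 225.63 − 112.82 = 112.82 N.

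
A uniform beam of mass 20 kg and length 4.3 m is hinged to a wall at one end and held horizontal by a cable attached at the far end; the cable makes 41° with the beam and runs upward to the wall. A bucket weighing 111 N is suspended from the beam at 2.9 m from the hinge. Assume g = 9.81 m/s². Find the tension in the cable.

Take torques about the hinge: T sin 41° · 4.3 = 20×9.81×2.15 + 111×2.9 = 743.73 N·m.
So T = 743.73 / (0.6561 × 4.3) = 263.64 N.

T ≈ 264 N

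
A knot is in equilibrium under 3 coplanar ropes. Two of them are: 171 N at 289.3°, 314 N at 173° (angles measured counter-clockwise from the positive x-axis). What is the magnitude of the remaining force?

Sum the known components: ΣF_x = -255.1 N, ΣF_y = -123.1 N.
For equilibrium the remaining force must supply (−ΣF_x, −ΣF_y) = (255.1, 123.1) N.
Magnitude = √((255.1)² + (123.1)²) = 283.3 N; direction = atan2(123.1, 255.1) = 25.8°.

F ≈ 283 N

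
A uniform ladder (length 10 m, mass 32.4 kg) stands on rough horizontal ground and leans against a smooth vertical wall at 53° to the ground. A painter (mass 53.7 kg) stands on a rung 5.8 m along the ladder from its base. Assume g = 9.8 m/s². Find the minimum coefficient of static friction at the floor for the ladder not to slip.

μ_min ≈ 0.414

ΣF_y = 0: N_floor = 32.4×9.8 + 53.7×9.8 = 843.78 N.
Torques about the foot: N_wall · 10 sin 53° = 32.4×9.8×5 cos 53° + 53.7×9.8×5.8 cos 53° → N_wall = 349.64 N.
ΣF_x = 0: f_floor = N_wall = 349.64 N.
μ_min = f_floor / N_floor = 349.64 / 843.78 = 0.4144.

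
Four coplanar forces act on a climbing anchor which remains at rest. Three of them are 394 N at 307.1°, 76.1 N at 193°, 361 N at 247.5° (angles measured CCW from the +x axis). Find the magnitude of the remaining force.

Sum the known components: ΣF_x = 25.37 N, ΣF_y = -664.9 N.
For equilibrium the remaining force must supply (−ΣF_x, −ΣF_y) = (-25.37, 664.9) N.
Magnitude = √((-25.37)² + (664.9)²) = 665.4 N; direction = atan2(664.9, -25.37) = 92.2°.

F ≈ 665 N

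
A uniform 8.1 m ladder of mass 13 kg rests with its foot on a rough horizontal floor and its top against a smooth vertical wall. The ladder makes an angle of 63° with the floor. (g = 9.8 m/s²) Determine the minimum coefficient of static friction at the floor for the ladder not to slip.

ΣF_y = 0: N_floor = 13×9.8 = 127.4 N.
Torques about the foot: N_wall · 8.1 sin 63° = 13×9.8×4.05 cos 63° → N_wall = 32.457 N.
ΣF_x = 0: f_floor = N_wall = 32.457 N.
μ_min = f_floor / N_floor = 32.457 / 127.4 = 0.2548.

μ_min ≈ 0.255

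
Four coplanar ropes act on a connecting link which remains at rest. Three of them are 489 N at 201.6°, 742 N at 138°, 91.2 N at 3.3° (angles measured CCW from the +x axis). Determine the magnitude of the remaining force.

Sum the known components: ΣF_x = -915 N, ΣF_y = 321.7 N.
For equilibrium the remaining force must supply (−ΣF_x, −ΣF_y) = (915, -321.7) N.
Magnitude = √((915)² + (-321.7)²) = 969.9 N; direction = atan2(-321.7, 915) = 340.6°.

F ≈ 970 N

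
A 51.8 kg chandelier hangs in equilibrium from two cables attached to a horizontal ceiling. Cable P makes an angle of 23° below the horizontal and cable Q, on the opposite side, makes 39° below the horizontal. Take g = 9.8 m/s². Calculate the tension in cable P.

Weight W = 51.8 × 9.8 = 507.6 N acts straight down.
Horizontal: T_P cos 23° = T_Q cos 39°  →  T_Q = 1.184 T_P.
Vertical: T_P sin 23° + T_Q sin 39° = 507.6.
Substituting the horizontal relation into the vertical equation gives 1.136 T_P = 507.6, so T_P = 446.8 N.

T_P ≈ 447 N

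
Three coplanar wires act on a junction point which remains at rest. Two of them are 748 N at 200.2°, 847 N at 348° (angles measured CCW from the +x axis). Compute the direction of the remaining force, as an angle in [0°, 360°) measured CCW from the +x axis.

Sum the known components: ΣF_x = 126.5 N, ΣF_y = -434.4 N.
For equilibrium the remaining force must supply (−ΣF_x, −ΣF_y) = (-126.5, 434.4) N.
Magnitude = √((-126.5)² + (434.4)²) = 452.4 N; direction = atan2(434.4, -126.5) = 106.2°.

θ ≈ 106°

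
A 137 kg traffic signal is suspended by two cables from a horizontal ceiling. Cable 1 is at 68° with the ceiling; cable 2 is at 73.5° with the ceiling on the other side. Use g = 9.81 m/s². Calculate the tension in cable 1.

T_1 ≈ 613 N

Weight W = 137 × 9.81 = 1344 N acts straight down.
Horizontal: T_1 cos 68° = T_2 cos 73.5°  →  T_2 = 1.319 T_1.
Vertical: T_1 sin 68° + T_2 sin 73.5° = 1344.
Substituting the horizontal relation into the vertical equation gives 2.192 T_1 = 1344, so T_1 = 613.2 N.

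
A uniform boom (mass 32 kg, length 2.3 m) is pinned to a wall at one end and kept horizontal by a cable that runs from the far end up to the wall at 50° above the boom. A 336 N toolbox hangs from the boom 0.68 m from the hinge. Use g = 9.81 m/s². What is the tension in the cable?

Take torques about the hinge: T sin 50° · 2.3 = 32×9.81×1.15 + 336×0.68 = 589.49 N·m.
So T = 589.49 / (0.7660 × 2.3) = 334.57 N.

T ≈ 335 N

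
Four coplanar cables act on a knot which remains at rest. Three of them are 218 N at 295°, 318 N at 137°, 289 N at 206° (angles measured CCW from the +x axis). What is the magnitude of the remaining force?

Sum the known components: ΣF_x = -400.2 N, ΣF_y = -107.4 N.
For equilibrium the remaining force must supply (−ΣF_x, −ΣF_y) = (400.2, 107.4) N.
Magnitude = √((400.2)² + (107.4)²) = 414.3 N; direction = atan2(107.4, 400.2) = 15.0°.

F ≈ 414 N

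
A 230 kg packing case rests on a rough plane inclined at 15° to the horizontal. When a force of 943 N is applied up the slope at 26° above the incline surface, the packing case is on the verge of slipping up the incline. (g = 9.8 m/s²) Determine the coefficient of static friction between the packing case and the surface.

On the verge of sliding up the incline, friction is at its maximum μN and acts down the slope.
Perpendicular to incline: N = W cos 15° − P sin 26° = 2177 − 413.4 = 1764 N.
Along incline: P cos 26° − μN = W sin 15° → μ = −(W sin 15° − P cos 26°) / N = 0.1498.

μ ≈ 0.150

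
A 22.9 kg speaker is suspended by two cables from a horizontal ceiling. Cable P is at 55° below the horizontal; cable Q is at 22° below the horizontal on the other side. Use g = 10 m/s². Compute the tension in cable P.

Weight W = 22.9 × 10 = 229 N acts straight down.
Horizontal: T_P cos 55° = T_Q cos 22°  →  T_Q = 0.6186 T_P.
Vertical: T_P sin 55° + T_Q sin 22° = 229.
Substituting the horizontal relation into the vertical equation gives 1.051 T_P = 229, so T_P = 217.9 N.

T_P ≈ 218 N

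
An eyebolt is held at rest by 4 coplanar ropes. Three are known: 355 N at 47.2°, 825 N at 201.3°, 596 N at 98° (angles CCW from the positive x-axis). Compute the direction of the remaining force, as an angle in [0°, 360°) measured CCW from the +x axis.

θ ≈ 318°

Sum the known components: ΣF_x = -610.4 N, ΣF_y = 551 N.
For equilibrium the remaining force must supply (−ΣF_x, −ΣF_y) = (610.4, -551) N.
Magnitude = √((610.4)² + (-551)²) = 822.3 N; direction = atan2(-551, 610.4) = 317.9°.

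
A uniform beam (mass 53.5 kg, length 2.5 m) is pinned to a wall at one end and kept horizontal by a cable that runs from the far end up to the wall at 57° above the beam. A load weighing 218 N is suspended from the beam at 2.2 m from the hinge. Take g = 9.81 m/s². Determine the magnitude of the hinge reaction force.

|H| ≈ 413 N

Take torques about the hinge: T sin 57° · 2.5 = 53.5×9.81×1.25 + 218×2.2 = 1135.6 N·m.
So T = 1135.6 / (0.8387 × 2.5) = 541.64 N.
ΣF_x = 0: H_x = T cos 57° = 295 N.
ΣF_y = 0: H_y = (53.5×9.81 + 218) − T sin 57° = 742.84 − 454.26 = 288.58 N.
|H| = √(H_x² + H_y²) = √((295)² + (288.58)²) = 412.68 N.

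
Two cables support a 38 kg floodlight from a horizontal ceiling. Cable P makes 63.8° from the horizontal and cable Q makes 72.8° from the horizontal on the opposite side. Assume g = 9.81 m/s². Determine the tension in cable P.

T_P ≈ 160 N

Weight W = 38 × 9.81 = 372.8 N acts straight down.
Horizontal: T_P cos 63.8° = T_Q cos 72.8°  →  T_Q = 1.493 T_P.
Vertical: T_P sin 63.8° + T_Q sin 72.8° = 372.8.
Substituting the horizontal relation into the vertical equation gives 2.324 T_P = 372.8, so T_P = 160.4 N.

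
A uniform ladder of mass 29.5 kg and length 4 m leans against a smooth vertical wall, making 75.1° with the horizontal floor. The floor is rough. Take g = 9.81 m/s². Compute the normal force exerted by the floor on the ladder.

ΣF_y = 0: N_floor = 29.5×9.81 = 289.4 N.

N_floor ≈ 289 N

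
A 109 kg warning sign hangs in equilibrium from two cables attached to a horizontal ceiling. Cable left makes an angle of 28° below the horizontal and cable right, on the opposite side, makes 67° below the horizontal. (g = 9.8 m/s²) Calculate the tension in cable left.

Weight W = 109 × 9.8 = 1068 N acts straight down.
Horizontal: T_left cos 28° = T_right cos 67°  →  T_right = 2.26 T_left.
Vertical: T_left sin 28° + T_right sin 67° = 1068.
Substituting the horizontal relation into the vertical equation gives 2.55 T_left = 1068, so T_left = 419 N.

T_left ≈ 419 N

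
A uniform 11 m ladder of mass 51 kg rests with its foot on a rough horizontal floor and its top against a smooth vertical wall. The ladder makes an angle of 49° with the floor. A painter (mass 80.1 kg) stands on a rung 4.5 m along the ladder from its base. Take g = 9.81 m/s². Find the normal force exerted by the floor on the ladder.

ΣF_y = 0: N_floor = 51×9.81 + 80.1×9.81 = 1286.1 N.

N_floor ≈ 1290 N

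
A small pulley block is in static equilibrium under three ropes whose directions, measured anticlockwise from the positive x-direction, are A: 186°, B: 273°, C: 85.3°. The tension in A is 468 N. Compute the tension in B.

Resolve: ΣF_x = 468 cos 186° + T_B cos 273° + T_C cos 85.3° = 0.
        ΣF_y = 468 sin 186° + T_B sin 273° + T_C sin 85.3° = 0.
The known terms sum to (-465.4, -48.92) N, so 0.0523 T_B + 0.0819 T_C = 465.4 and -0.9986 T_B + 0.9966 T_C = 48.92.
Solving simultaneously: T_B = 3432 N, T_C = 3488 N.

T_B ≈ 3430 N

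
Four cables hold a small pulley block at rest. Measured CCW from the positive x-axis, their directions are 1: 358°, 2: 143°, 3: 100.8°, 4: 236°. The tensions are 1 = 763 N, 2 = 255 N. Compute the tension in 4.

Resolve: ΣF_x = 763 cos 358° + 255 cos 143° + T_3 cos 100.8° + T_4 cos 236° = 0.
        ΣF_y = 763 sin 358° + 255 sin 143° + T_3 sin 100.8° + T_4 sin 236° = 0.
The known terms sum to (558.9, 126.8) N, so -0.1874 T_3 − 0.5592 T_4 = -558.9 and 0.9823 T_3 − 0.8290 T_4 = -126.8.
Solving simultaneously: T_3 = 556.9 N, T_4 = 812.8 N.

T_4 ≈ 813 N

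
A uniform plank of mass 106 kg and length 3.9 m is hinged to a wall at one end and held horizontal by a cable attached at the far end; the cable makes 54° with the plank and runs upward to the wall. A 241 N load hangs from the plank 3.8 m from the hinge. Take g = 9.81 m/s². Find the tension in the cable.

T ≈ 933 N

Take torques about the hinge: T sin 54° · 3.9 = 106×9.81×1.95 + 241×3.8 = 2943.5 N·m.
So T = 2943.5 / (0.8090 × 3.9) = 932.92 N.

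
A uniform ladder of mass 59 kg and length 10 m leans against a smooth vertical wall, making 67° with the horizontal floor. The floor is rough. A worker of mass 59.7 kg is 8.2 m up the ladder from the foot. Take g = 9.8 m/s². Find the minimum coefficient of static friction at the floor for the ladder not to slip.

μ_min ≈ 0.281

ΣF_y = 0: N_floor = 59×9.8 + 59.7×9.8 = 1163.3 N.
Torques about the foot: N_wall · 10 sin 67° = 59×9.8×5 cos 67° + 59.7×9.8×8.2 cos 67° → N_wall = 326.36 N.
ΣF_x = 0: f_floor = N_wall = 326.36 N.
μ_min = f_floor / N_floor = 326.36 / 1163.3 = 0.2806.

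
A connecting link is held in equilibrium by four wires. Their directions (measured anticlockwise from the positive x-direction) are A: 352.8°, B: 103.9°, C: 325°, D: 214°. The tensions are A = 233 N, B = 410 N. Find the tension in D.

Resolve: ΣF_x = 233 cos 352.8° + 410 cos 103.9° + T_C cos 325° + T_D cos 214° = 0.
        ΣF_y = 233 sin 352.8° + 410 sin 103.9° + T_C sin 325° + T_D sin 214° = 0.
The known terms sum to (132.7, 368.8) N, so 0.8192 T_C − 0.8290 T_D = -132.7 and -0.5736 T_C − 0.5592 T_D = -368.8.
Solving simultaneously: T_C = 248 N, T_D = 405.1 N.

T_D ≈ 405 N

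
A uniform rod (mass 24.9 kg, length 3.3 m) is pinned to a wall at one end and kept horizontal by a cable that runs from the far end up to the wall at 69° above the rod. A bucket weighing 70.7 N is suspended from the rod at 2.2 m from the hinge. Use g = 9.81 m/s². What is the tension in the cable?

Take torques about the hinge: T sin 69° · 3.3 = 24.9×9.81×1.65 + 70.7×2.2 = 558.58 N·m.
So T = 558.58 / (0.9336 × 3.3) = 181.31 N.

T ≈ 181 N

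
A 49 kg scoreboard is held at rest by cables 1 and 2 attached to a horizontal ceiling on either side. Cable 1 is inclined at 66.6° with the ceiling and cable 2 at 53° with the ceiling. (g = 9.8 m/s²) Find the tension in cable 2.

Weight W = 49 × 9.8 = 480.2 N acts straight down.
Horizontal: T_1 cos 66.6° = T_2 cos 53°  →  T_1 = 1.515 T_2.
Vertical: T_1 sin 66.6° + T_2 sin 53° = 480.2.
Substituting the horizontal relation into the vertical equation gives 2.189 T_2 = 480.2, so T_2 = 219.3 N.

T_2 ≈ 219 N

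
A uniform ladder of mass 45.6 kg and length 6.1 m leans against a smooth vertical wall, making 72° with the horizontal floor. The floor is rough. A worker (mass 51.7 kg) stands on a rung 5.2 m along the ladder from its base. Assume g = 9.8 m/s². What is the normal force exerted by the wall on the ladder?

Torques about the foot: N_wall · 6.1 sin 72° = 45.6×9.8×3.05 cos 72° + 51.7×9.8×5.2 cos 72° → N_wall = 212.94 N.

N_wall ≈ 213 N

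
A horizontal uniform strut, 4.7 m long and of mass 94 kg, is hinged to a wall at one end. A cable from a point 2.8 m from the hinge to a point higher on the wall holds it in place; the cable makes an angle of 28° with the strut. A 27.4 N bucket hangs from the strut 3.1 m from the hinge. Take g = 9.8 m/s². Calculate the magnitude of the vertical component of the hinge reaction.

Take torques about the hinge: T sin 28° · 2.8 = 94×9.8×2.35 + 27.4×3.1 = 2249.8 N·m.
So T = 2249.8 / (0.4695 × 2.8) = 1711.5 N.
ΣF_y = 0: H_y = (94×9.8 + 27.4) − T sin 28° = 948.6 − 803.49 = 145.11 N.

|H_y| ≈ 145 N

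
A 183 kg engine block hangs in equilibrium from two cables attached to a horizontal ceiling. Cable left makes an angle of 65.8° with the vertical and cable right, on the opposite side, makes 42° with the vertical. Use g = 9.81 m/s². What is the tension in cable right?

Angles from the horizontal: cable left is 90° − 65.8° = 24.2°, cable right is 90° − 42° = 48°.
Weight W = 183 × 9.81 = 1795 N acts straight down.
Horizontal: T_left cos 24.2° = T_right cos 48°  →  T_left = 0.7336 T_right.
Vertical: T_left sin 24.2° + T_right sin 48° = 1795.
Substituting the horizontal relation into the vertical equation gives 1.044 T_right = 1795, so T_right = 1720 N.

T_right ≈ 1720 N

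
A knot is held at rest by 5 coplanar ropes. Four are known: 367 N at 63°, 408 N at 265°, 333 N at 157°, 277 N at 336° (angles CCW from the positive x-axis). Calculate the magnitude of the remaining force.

Sum the known components: ΣF_x = 77.58 N, ΣF_y = -62 N.
For equilibrium the remaining force must supply (−ΣF_x, −ΣF_y) = (-77.58, 62) N.
Magnitude = √((-77.58)² + (62)²) = 99.31 N; direction = atan2(62, -77.58) = 141.4°.

F ≈ 99.3 N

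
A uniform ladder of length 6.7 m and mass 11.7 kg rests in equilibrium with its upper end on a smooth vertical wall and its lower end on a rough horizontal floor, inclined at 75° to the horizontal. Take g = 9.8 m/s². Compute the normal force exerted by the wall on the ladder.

Torques about the foot: N_wall · 6.7 sin 75° = 11.7×9.8×3.35 cos 75° → N_wall = 15.362 N.

N_wall ≈ 15.4 N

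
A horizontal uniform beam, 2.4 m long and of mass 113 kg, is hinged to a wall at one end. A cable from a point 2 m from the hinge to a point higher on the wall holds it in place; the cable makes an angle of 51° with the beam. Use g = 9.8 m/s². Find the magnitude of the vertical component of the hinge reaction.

|H_y| ≈ 443 N

Take torques about the hinge: T sin 51° · 2 = 113×9.8×1.2 = 1328.9 N·m.
So T = 1328.9 / (0.7771 × 2) = 854.97 N.
ΣF_y = 0: H_y = (113×9.8) − T sin 51° = 1107.4 − 664.44 = 442.96 N.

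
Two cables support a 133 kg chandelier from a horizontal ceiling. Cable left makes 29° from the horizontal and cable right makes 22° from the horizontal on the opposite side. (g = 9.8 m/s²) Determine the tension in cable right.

T_right ≈ 1470 N

Weight W = 133 × 9.8 = 1303 N acts straight down.
Horizontal: T_left cos 29° = T_right cos 22°  →  T_left = 1.06 T_right.
Vertical: T_left sin 29° + T_right sin 22° = 1303.
Substituting the horizontal relation into the vertical equation gives 0.8886 T_right = 1303, so T_right = 1467 N.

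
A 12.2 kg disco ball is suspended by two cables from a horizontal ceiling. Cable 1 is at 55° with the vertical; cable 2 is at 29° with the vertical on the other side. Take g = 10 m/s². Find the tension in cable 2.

T_2 ≈ 100 N

Angles from the horizontal: cable 1 is 90° − 55° = 35°, cable 2 is 90° − 29° = 61°.
Weight W = 12.2 × 10 = 122 N acts straight down.
Horizontal: T_1 cos 35° = T_2 cos 61°  →  T_1 = 0.5918 T_2.
Vertical: T_1 sin 35° + T_2 sin 61° = 122.
Substituting the horizontal relation into the vertical equation gives 1.214 T_2 = 122, so T_2 = 100.5 N.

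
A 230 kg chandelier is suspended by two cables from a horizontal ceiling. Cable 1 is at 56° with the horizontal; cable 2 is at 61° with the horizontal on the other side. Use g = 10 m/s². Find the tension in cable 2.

T_2 ≈ 1440 N

Weight W = 230 × 10 = 2300 N acts straight down.
Horizontal: T_1 cos 56° = T_2 cos 61°  →  T_1 = 0.867 T_2.
Vertical: T_1 sin 56° + T_2 sin 61° = 2300.
Substituting the horizontal relation into the vertical equation gives 1.593 T_2 = 2300, so T_2 = 1443 N.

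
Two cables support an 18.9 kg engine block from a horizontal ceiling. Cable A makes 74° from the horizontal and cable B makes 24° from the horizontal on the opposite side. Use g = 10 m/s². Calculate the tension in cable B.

Weight W = 18.9 × 10 = 189 N acts straight down.
Horizontal: T_A cos 74° = T_B cos 24°  →  T_A = 3.314 T_B.
Vertical: T_A sin 74° + T_B sin 24° = 189.
Substituting the horizontal relation into the vertical equation gives 3.593 T_B = 189, so T_B = 52.61 N.

T_B ≈ 52.6 N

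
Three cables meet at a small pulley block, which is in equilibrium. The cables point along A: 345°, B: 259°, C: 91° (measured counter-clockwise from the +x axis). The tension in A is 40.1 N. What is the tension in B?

T_B ≈ 185 N

Resolve: ΣF_x = 40.1 cos 345° + T_B cos 259° + T_C cos 91° = 0.
        ΣF_y = 40.1 sin 345° + T_B sin 259° + T_C sin 91° = 0.
The known terms sum to (38.73, -10.38) N, so -0.1908 T_B − 0.0175 T_C = -38.73 and -0.9816 T_B + 0.9998 T_C = 10.38.
Solving simultaneously: T_B = 185.4 N, T_C = 192.4 N.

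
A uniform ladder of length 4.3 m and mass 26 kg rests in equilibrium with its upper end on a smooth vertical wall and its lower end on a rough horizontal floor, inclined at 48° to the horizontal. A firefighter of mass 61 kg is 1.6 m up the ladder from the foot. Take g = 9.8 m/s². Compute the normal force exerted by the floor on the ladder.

N_floor ≈ 853 N

ΣF_y = 0: N_floor = 26×9.8 + 61×9.8 = 852.6 N.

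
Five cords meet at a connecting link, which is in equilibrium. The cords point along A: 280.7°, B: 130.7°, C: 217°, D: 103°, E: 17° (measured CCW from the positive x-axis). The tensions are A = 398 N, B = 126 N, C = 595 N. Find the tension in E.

T_E ≈ 620 N

Resolve: ΣF_x = 398 cos 280.7° + 126 cos 130.7° + 595 cos 217° + T_D cos 103° + T_E cos 17° = 0.
        ΣF_y = 398 sin 280.7° + 126 sin 130.7° + 595 sin 217° + T_D sin 103° + T_E sin 17° = 0.
The known terms sum to (-483.5, -653.6) N, so -0.2250 T_D + 0.9563 T_E = 483.5 and 0.9744 T_D + 0.2924 T_E = 653.6.
Solving simultaneously: T_D = 484.9 N, T_E = 619.6 N.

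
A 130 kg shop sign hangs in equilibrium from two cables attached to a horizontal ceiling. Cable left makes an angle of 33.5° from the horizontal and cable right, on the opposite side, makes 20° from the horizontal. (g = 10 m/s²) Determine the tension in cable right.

Weight W = 130 × 10 = 1300 N acts straight down.
Horizontal: T_left cos 33.5° = T_right cos 20°  →  T_left = 1.127 T_right.
Vertical: T_left sin 33.5° + T_right sin 20° = 1300.
Substituting the horizontal relation into the vertical equation gives 0.964 T_right = 1300, so T_right = 1349 N.

T_right ≈ 1350 N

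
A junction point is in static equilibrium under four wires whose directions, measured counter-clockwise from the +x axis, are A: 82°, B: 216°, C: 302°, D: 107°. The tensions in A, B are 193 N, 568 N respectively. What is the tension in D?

T_D ≈ 1710 N

Resolve: ΣF_x = 193 cos 82° + 568 cos 216° + T_C cos 302° + T_D cos 107° = 0.
        ΣF_y = 193 sin 82° + 568 sin 216° + T_C sin 302° + T_D sin 107° = 0.
The known terms sum to (-432.7, -142.7) N, so 0.5299 T_C − 0.2924 T_D = 432.7 and -0.8480 T_C + 0.9563 T_D = 142.7.
Solving simultaneously: T_C = 1760 N, T_D = 1710 N.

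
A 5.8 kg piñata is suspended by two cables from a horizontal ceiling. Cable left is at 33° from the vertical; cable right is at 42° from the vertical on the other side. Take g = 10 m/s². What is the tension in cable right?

T_right ≈ 32.7 N

Angles from the horizontal: cable left is 90° − 33° = 57°, cable right is 90° − 42° = 48°.
Weight W = 5.8 × 10 = 58 N acts straight down.
Horizontal: T_left cos 57° = T_right cos 48°  →  T_left = 1.229 T_right.
Vertical: T_left sin 57° + T_right sin 48° = 58.
Substituting the horizontal relation into the vertical equation gives 1.774 T_right = 58, so T_right = 32.7 N.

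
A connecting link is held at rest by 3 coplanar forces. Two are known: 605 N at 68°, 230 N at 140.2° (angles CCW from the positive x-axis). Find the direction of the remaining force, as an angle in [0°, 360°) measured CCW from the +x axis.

Sum the known components: ΣF_x = 49.93 N, ΣF_y = 708.2 N.
For equilibrium the remaining force must supply (−ΣF_x, −ΣF_y) = (-49.93, -708.2) N.
Magnitude = √((-49.93)² + (-708.2)²) = 709.9 N; direction = atan2(-708.2, -49.93) = 266.0°.

θ ≈ 266°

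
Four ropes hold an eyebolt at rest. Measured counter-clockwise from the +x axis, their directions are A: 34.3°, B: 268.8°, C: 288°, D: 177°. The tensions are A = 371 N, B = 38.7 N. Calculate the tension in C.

Resolve: ΣF_x = 371 cos 34.3° + 38.7 cos 268.8° + T_C cos 288° + T_D cos 177° = 0.
        ΣF_y = 371 sin 34.3° + 38.7 sin 268.8° + T_C sin 288° + T_D sin 177° = 0.
The known terms sum to (305.7, 170.4) N, so 0.3090 T_C − 0.9986 T_D = -305.7 and -0.9511 T_C + 0.0523 T_D = -170.4.
Solving simultaneously: T_C = 199.4 N, T_D = 367.8 N.

T_C ≈ 199 N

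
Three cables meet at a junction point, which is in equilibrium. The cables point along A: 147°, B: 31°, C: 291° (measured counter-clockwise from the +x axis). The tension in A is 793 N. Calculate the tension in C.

T_C ≈ 724 N

Resolve: ΣF_x = 793 cos 147° + T_B cos 31° + T_C cos 291° = 0.
        ΣF_y = 793 sin 147° + T_B sin 31° + T_C sin 291° = 0.
The known terms sum to (-665.1, 431.9) N, so 0.8572 T_B + 0.3584 T_C = 665.1 and 0.5150 T_B − 0.9336 T_C = -431.9.
Solving simultaneously: T_B = 473.3 N, T_C = 723.7 N.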